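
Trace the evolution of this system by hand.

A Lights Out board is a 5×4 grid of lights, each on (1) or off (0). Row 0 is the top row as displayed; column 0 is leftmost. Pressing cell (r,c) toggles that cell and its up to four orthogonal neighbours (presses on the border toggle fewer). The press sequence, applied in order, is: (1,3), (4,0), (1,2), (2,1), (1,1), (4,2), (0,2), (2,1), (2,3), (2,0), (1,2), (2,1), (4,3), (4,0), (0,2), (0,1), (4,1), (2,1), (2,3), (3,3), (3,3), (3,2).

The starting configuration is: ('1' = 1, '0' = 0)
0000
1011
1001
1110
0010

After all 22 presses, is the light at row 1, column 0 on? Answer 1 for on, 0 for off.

1

gen 0: 0000
1011
1001
1110
0010
gen 1: 0001
1000
1000
1110
0010
gen 2: 0001
1000
1000
0110
1110
gen 3: 0011
1111
1010
0110
1110
gen 4: 0011
1011
0100
0010
1110
gen 5: 0111
0101
0000
0010
1110
gen 6: 0111
0101
0000
0000
1001
gen 7: 0000
0111
0000
0000
1001
gen 8: 0000
0011
1110
0100
1001
gen 9: 0000
0010
1101
0101
1001
gen 10: 0000
1010
0001
1101
1001
gen 11: 0010
1101
0011
1101
1001
gen 12: 0010
1001
1101
1001
1001
gen 13: 0010
1001
1101
1000
1010
gen 14: 0010
1001
1101
0000
0110
gen 15: 0101
1011
1101
0000
0110
gen 16: 1011
1111
1101
0000
0110
gen 17: 1011
1111
1101
0100
1000
gen 18: 1011
1011
0011
0000
1000
gen 19: 1011
1010
0000
0001
1000
gen 20: 1011
1010
0001
0010
1001
gen 21: 1011
1010
0000
0001
1000
gen 22: 1011
1010
0010
0110
1010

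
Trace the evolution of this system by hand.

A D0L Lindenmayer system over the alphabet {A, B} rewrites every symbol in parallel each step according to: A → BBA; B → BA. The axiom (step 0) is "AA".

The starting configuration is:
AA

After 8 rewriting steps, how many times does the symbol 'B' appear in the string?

step 0: AA
step 1: BBABBA
step 2: BABABBABABABBA
step 3: BABBABABBABABABBABABBABABBABABABBA
step 4: BABBABABABBABABBABABABBABABBABABBABABABBABABBABABABBABABBABABABBABABBABABBABABABBA
step 5: BABBABABABBABABBABABBABABABBABABBABABABBABABBABABBABABABBA…BABBABABBABABABBABABBABABABBABABBABABABBABABBABABBABABABBA  (len 198)
step 6: BABBABABABBABABBABABBABABABBABABBABABABBABABBABABABBABABBA…BABBABABBABABABBABABBABABABBABABBABABABBABABBABABBABABABBA  (len 478)
step 7: BABBABABABBABABBABABBABABABBABABBABABABBABABBABABABBABABBA…BABBABABBABABABBABABBABABABBABABBABABABBABABBABABBABABABBA  (len 1154)
step 8: BABBABABABBABABBABABBABABABBABABBABABABBABABBABABABBABABBA…BABBABABBABABABBABABBABABABBABABBABABABBABABBABABBABABABBA  (len 2786)

1632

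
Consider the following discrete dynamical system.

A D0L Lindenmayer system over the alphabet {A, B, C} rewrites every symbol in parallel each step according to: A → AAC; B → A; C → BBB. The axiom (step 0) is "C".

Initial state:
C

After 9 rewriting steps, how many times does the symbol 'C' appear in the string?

0) C
1) BBB
2) AAA
3) AACAACAAC
4) AACAACBBBAACAACBBBAACAACBBB
5) AACAACBBBAACAACBBBAAAAACAACBBBAACAACBBBAAAAACAACBBBAACAACBBBAAA
6) AACAACBBBAACAACBBBAAAAACAACBBBAACAACBBBAAAAACAACAACAACAACB…CAACAACAACAACBBBAACAACBBBAAAAACAACBBBAACAACBBBAAAAACAACAAC  (len 153)
7) AACAACBBBAACAACBBBAAAAACAACBBBAACAACBBBAAAAACAACAACAACAACB…AAACAACBBBAACAACBBBAAAAACAACAACAACAACBBBAACAACBBBAACAACBBB  (len 387)
8) AACAACBBBAACAACBBBAAAAACAACBBBAACAACBBBAAAAACAACAACAACAACB…CBBBAACAACBBBAAAAACAACBBBAACAACBBBAAAAACAACBBBAACAACBBBAAA  (len 963)
9) AACAACBBBAACAACBBBAAAAACAACBBBAACAACBBBAAAAACAACAACAACAACB…CAACAACAACAACBBBAACAACBBBAAAAACAACBBBAACAACBBBAAAAACAACAAC  (len 2385)

507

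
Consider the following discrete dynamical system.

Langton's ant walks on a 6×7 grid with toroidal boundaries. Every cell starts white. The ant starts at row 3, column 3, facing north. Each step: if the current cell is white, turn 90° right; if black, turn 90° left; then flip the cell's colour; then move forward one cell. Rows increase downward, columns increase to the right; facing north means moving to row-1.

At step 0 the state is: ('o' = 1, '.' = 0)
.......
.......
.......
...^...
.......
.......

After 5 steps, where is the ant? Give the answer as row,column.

3,2

k=0  .......
.......
.......
...^...
.......
.......
k=1  .......
.......
.......
...o>..
.......
.......
k=2  .......
.......
.......
...oo..
....v..
.......
k=3  .......
.......
.......
...oo..
...<o..
.......
k=4  .......
.......
.......
...^o..
...oo..
.......
k=5  .......
.......
.......
..<.o..
...oo..
.......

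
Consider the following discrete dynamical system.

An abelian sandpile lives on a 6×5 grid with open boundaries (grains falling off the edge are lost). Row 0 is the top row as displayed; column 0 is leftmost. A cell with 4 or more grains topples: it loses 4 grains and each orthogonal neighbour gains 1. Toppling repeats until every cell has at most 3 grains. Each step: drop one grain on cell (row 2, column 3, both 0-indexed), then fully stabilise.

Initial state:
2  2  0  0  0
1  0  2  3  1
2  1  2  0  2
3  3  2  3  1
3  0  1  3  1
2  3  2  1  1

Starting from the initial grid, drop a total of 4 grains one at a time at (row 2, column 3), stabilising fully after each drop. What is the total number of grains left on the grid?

51

k=0  2  2  0  0  0
1  0  2  3  1
2  1  2  0  2
3  3  2  3  1
3  0  1  3  1
2  3  2  1  1
k=1  2  2  0  0  0
1  0  2  3  1
2  1  2  1  2
3  3  2  3  1
3  0  1  3  1
2  3  2  1  1
k=2  2  2  0  0  0
1  0  2  3  1
2  1  2  2  2
3  3  2  3  1
3  0  1  3  1
2  3  2  1  1
k=3  2  2  0  0  0
1  0  2  3  1
2  1  2  3  2
3  3  2  3  1
3  0  1  3  1
2  3  2  1  1
k=4  2  2  0  1  0
1  0  3  0  2
2  1  3  2  3
3  3  3  1  2
3  0  2  0  2
2  3  2  2  1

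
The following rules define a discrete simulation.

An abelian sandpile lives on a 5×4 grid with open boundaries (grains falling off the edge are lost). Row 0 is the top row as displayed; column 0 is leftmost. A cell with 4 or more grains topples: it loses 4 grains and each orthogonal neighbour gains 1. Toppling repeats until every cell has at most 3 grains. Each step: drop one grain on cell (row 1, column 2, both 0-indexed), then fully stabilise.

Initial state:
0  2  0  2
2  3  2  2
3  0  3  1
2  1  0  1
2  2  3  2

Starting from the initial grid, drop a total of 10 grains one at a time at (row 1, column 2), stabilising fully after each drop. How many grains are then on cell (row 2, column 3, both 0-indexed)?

3

step 0: 0  2  0  2
2  3  2  2
3  0  3  1
2  1  0  1
2  2  3  2
step 1: 0  2  0  2
2  3  3  2
3  0  3  1
2  1  0  1
2  2  3  2
step 2: 0  3  1  2
3  0  2  3
3  2  0  2
2  1  1  1
2  2  3  2
step 3: 0  3  1  2
3  0  3  3
3  2  0  2
2  1  1  1
2  2  3  2
step 4: 0  3  2  3
3  1  1  0
3  2  1  3
2  1  1  1
2  2  3  2
step 5: 0  3  2  3
3  1  2  0
3  2  1  3
2  1  1  1
2  2  3  2
step 6: 0  3  2  3
3  1  3  0
3  2  1  3
2  1  1  1
2  2  3  2
step 7: 0  3  3  3
3  2  0  1
3  2  2  3
2  1  1  1
2  2  3  2
step 8: 0  3  3  3
3  2  1  1
3  2  2  3
2  1  1  1
2  2  3  2
step 9: 0  3  3  3
3  2  2  1
3  2  2  3
2  1  1  1
2  2  3  2
step 10: 0  3  3  3
3  2  3  1
3  2  2  3
2  1  1  1
2  2  3  2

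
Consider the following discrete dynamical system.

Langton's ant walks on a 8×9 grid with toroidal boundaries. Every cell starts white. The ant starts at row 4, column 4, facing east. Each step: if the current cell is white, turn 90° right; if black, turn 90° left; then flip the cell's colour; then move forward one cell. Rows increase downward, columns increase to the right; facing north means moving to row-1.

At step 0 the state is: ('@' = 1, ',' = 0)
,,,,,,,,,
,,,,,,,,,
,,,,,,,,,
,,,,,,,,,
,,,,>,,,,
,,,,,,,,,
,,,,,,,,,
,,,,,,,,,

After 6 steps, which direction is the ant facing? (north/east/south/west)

east

step 0: ,,,,,,,,,
,,,,,,,,,
,,,,,,,,,
,,,,,,,,,
,,,,>,,,,
,,,,,,,,,
,,,,,,,,,
,,,,,,,,,
step 1: ,,,,,,,,,
,,,,,,,,,
,,,,,,,,,
,,,,,,,,,
,,,,@,,,,
,,,,v,,,,
,,,,,,,,,
,,,,,,,,,
step 2: ,,,,,,,,,
,,,,,,,,,
,,,,,,,,,
,,,,,,,,,
,,,,@,,,,
,,,<@,,,,
,,,,,,,,,
,,,,,,,,,
step 3: ,,,,,,,,,
,,,,,,,,,
,,,,,,,,,
,,,,,,,,,
,,,^@,,,,
,,,@@,,,,
,,,,,,,,,
,,,,,,,,,
step 4: ,,,,,,,,,
,,,,,,,,,
,,,,,,,,,
,,,,,,,,,
,,,@>,,,,
,,,@@,,,,
,,,,,,,,,
,,,,,,,,,
step 5: ,,,,,,,,,
,,,,,,,,,
,,,,,,,,,
,,,,^,,,,
,,,@,,,,,
,,,@@,,,,
,,,,,,,,,
,,,,,,,,,
step 6: ,,,,,,,,,
,,,,,,,,,
,,,,,,,,,
,,,,@>,,,
,,,@,,,,,
,,,@@,,,,
,,,,,,,,,
,,,,,,,,,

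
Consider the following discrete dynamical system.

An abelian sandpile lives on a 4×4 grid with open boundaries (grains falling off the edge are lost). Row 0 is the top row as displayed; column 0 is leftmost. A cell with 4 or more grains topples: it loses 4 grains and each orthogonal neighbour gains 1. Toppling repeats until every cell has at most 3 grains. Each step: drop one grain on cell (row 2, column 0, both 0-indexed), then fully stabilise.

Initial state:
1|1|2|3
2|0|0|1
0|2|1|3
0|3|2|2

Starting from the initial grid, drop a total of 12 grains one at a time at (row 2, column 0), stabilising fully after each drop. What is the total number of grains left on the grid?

t=0: 1|1|2|3
2|0|0|1
0|2|1|3
0|3|2|2
t=1: 1|1|2|3
2|0|0|1
1|2|1|3
0|3|2|2
t=2: 1|1|2|3
2|0|0|1
2|2|1|3
0|3|2|2
t=3: 1|1|2|3
2|0|0|1
3|2|1|3
0|3|2|2
t=4: 1|1|2|3
3|0|0|1
0|3|1|3
1|3|2|2
t=5: 1|1|2|3
3|0|0|1
1|3|1|3
1|3|2|2
t=6: 1|1|2|3
3|0|0|1
2|3|1|3
1|3|2|2
t=7: 1|1|2|3
3|0|0|1
3|3|1|3
1|3|2|2
t=8: 2|1|2|3
0|2|0|1
2|1|2|3
3|0|3|2
t=9: 2|1|2|3
0|2|0|1
3|1|2|3
3|0|3|2
t=10: 2|1|2|3
1|2|0|1
1|2|2|3
0|1|3|2
t=11: 2|1|2|3
1|2|0|1
2|2|2|3
0|1|3|2
t=12: 2|1|2|3
1|2|0|1
3|2|2|3
0|1|3|2

28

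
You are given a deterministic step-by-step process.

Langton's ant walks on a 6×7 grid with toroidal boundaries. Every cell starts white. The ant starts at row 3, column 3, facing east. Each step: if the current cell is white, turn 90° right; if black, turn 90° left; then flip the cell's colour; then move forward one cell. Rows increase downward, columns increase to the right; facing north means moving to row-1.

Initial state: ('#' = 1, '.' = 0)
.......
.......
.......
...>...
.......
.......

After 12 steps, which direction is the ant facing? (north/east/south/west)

step 0: .......
.......
.......
...>...
.......
.......
step 1: .......
.......
.......
...#...
...v...
.......
step 2: .......
.......
.......
...#...
..<#...
.......
step 3: .......
.......
.......
..^#...
..##...
.......
step 4: .......
.......
.......
..#>...
..##...
.......
step 5: .......
.......
...^...
..#....
..##...
.......
step 6: .......
.......
...#>..
..#....
..##...
.......
step 7: .......
.......
...##..
..#.v..
..##...
.......
step 8: .......
.......
...##..
..#<#..
..##...
.......
step 9: .......
.......
...^#..
..###..
..##...
.......
step 10: .......
.......
..<.#..
..###..
..##...
.......
step 11: .......
..^....
..#.#..
..###..
..##...
.......
step 12: .......
..#>...
..#.#..
..###..
..##...
.......

east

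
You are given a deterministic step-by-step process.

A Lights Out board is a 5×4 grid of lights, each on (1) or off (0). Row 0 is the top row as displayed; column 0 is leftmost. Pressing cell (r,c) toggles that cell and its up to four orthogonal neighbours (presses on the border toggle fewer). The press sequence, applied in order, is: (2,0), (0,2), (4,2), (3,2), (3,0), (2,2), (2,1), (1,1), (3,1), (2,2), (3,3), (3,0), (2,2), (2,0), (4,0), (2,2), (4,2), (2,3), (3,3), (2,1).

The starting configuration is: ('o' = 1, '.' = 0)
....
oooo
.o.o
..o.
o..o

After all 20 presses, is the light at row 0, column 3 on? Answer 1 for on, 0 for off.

1

gen 0: ....
oooo
.o.o
..o.
o..o
gen 1: ....
.ooo
o..o
o.o.
o..o
gen 2: .ooo
.o.o
o..o
o.o.
o..o
gen 3: .ooo
.o.o
o..o
o...
ooo.
gen 4: .ooo
.o.o
o.oo
oooo
oo..
gen 5: .ooo
.o.o
..oo
..oo
.o..
gen 6: .ooo
.ooo
.o..
...o
.o..
gen 7: .ooo
..oo
o.o.
.o.o
.o..
gen 8: ..oo
oo.o
ooo.
.o.o
.o..
gen 9: ..oo
oo.o
o.o.
o.oo
....
gen 10: ..oo
oooo
oo.o
o..o
....
gen 11: ..oo
oooo
oo..
o.o.
...o
gen 12: ..oo
oooo
.o..
.oo.
o..o
gen 13: ..oo
oo.o
..oo
.o..
o..o
gen 14: ..oo
.o.o
oooo
oo..
o..o
gen 15: ..oo
.o.o
oooo
.o..
.o.o
gen 16: ..oo
.ooo
o...
.oo.
.o.o
gen 17: ..oo
.ooo
o...
.o..
..o.
gen 18: ..oo
.oo.
o.oo
.o.o
..o.
gen 19: ..oo
.oo.
o.o.
.oo.
..oo
gen 20: ..oo
..o.
.o..
..o.
..oo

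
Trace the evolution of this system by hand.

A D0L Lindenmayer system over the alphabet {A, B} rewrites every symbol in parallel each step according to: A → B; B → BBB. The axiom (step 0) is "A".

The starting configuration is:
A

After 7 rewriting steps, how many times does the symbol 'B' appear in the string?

k=0  A
k=1  B
k=2  BBB
k=3  BBBBBBBBB
k=4  BBBBBBBBBBBBBBBBBBBBBBBBBBB
k=5  BBBBBBBBBBBBBBBBBBBBBBBBBBBBBBBBBBBBBBBBBBBBBBBBBBBBBBBBBBBBBBBBBBBBBBBBBBBBBBBBB
k=6  BBBBBBBBBBBBBBBBBBBBBBBBBBBBBBBBBBBBBBBBBBBBBBBBBBBBBBBBBB…BBBBBBBBBBBBBBBBBBBBBBBBBBBBBBBBBBBBBBBBBBBBBBBBBBBBBBBBBB  (len 243)
k=7  BBBBBBBBBBBBBBBBBBBBBBBBBBBBBBBBBBBBBBBBBBBBBBBBBBBBBBBBBB…BBBBBBBBBBBBBBBBBBBBBBBBBBBBBBBBBBBBBBBBBBBBBBBBBBBBBBBBBB  (len 729)

729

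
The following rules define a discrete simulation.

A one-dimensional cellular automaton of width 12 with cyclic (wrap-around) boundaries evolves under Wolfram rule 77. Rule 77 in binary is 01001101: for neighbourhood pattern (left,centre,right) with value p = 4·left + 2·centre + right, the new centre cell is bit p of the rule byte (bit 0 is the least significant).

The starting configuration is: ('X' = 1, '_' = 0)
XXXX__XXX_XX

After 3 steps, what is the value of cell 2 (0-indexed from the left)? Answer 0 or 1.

[0] XXXX__XXX_XX
[1] ___X__X_X_X_
[2] XX_X__X_X_X_
[3] XX_X__X_X_X_

0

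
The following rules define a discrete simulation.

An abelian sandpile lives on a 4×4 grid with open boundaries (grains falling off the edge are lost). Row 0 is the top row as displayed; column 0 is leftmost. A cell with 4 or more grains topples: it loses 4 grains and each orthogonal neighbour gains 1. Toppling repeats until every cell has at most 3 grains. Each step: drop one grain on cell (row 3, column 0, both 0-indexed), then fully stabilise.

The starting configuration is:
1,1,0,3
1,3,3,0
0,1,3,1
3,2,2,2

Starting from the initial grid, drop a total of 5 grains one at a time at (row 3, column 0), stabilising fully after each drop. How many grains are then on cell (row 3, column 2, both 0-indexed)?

3

t=0: 1,1,0,3
1,3,3,0
0,1,3,1
3,2,2,2
t=1: 1,1,0,3
1,3,3,0
1,1,3,1
0,3,2,2
t=2: 1,1,0,3
1,3,3,0
1,1,3,1
1,3,2,2
t=3: 1,1,0,3
1,3,3,0
1,1,3,1
2,3,2,2
t=4: 1,1,0,3
1,3,3,0
1,1,3,1
3,3,2,2
t=5: 1,1,0,3
1,3,3,0
2,2,3,1
1,0,3,2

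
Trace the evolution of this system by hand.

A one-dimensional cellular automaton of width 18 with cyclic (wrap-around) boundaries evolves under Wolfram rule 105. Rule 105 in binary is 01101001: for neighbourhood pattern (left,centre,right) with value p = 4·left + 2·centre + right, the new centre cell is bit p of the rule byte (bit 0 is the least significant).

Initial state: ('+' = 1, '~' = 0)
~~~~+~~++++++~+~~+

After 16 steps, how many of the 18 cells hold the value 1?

11

t=0: ~~~~+~~++++++~+~~+
t=1: ~++~~~~+~~~~++~~~~
t=2: ~++~++~~~++~++~+++
t=3: ++++++~+~+++++++~+
t=4: ~~~~~++~++~~~~~+++
t=5: ~+++~+++++~+++~+~+
t=6: ++~+++~~~+++~++~+~
t=7: ++++~+~+~+~+++++~+
t=8: ~~~++~+~+~++~~~+++
t=9: ~+~+++~+~+++~+~+~+
t=10: +~++~++~++~++~+~+~
t=11: ~+++++++++++++~+~+
t=12: ++~~~~~~~~~~~++~+~
t=13: ++~+++++++++~+++~+
t=14: ~+++~~~~~~~+++~+++
t=15: ++~+~+++++~+~+++~+
t=16: ~++~++~~~++~++~+++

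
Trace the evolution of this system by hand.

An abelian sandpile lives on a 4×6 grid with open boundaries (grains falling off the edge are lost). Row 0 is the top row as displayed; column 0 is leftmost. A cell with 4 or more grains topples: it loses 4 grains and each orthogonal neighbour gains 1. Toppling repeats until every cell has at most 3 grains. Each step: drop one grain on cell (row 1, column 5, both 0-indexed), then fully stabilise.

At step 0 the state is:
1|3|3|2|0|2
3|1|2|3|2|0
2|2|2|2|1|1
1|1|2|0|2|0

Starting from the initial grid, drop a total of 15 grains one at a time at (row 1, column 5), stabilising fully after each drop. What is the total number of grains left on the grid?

46

gen 0: 1|3|3|2|0|2
3|1|2|3|2|0
2|2|2|2|1|1
1|1|2|0|2|0
gen 1: 1|3|3|2|0|2
3|1|2|3|2|1
2|2|2|2|1|1
1|1|2|0|2|0
gen 2: 1|3|3|2|0|2
3|1|2|3|2|2
2|2|2|2|1|1
1|1|2|0|2|0
gen 3: 1|3|3|2|0|2
3|1|2|3|2|3
2|2|2|2|1|1
1|1|2|0|2|0
gen 4: 1|3|3|2|0|3
3|1|2|3|3|0
2|2|2|2|1|2
1|1|2|0|2|0
gen 5: 1|3|3|2|0|3
3|1|2|3|3|1
2|2|2|2|1|2
1|1|2|0|2|0
gen 6: 1|3|3|2|0|3
3|1|2|3|3|2
2|2|2|2|1|2
1|1|2|0|2|0
gen 7: 1|3|3|2|0|3
3|1|2|3|3|3
2|2|2|2|1|2
1|1|2|0|2|0
gen 8: 1|3|3|3|2|0
3|1|3|0|1|2
2|2|2|3|2|3
1|1|2|0|2|0
gen 9: 1|3|3|3|2|0
3|1|3|0|1|3
2|2|2|3|2|3
1|1|2|0|2|0
gen 10: 1|3|3|3|2|1
3|1|3|0|2|1
2|2|2|3|3|0
1|1|2|0|2|1
gen 11: 1|3|3|3|2|1
3|1|3|0|2|2
2|2|2|3|3|0
1|1|2|0|2|1
gen 12: 1|3|3|3|2|1
3|1|3|0|2|3
2|2|2|3|3|0
1|1|2|0|2|1
gen 13: 1|3|3|3|2|2
3|1|3|0|3|0
2|2|2|3|3|1
1|1|2|0|2|1
gen 14: 1|3|3|3|2|2
3|1|3|0|3|1
2|2|2|3|3|1
1|1|2|0|2|1
gen 15: 1|3|3|3|2|2
3|1|3|0|3|2
2|2|2|3|3|1
1|1|2|0|2|1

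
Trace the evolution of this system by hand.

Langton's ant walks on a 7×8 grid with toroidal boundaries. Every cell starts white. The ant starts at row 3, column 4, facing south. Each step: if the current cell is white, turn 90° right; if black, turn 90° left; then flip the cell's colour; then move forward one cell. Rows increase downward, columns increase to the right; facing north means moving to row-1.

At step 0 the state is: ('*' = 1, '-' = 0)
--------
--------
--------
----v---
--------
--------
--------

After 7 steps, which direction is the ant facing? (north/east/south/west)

west

t=0: --------
--------
--------
----v---
--------
--------
--------
t=1: --------
--------
--------
---<*---
--------
--------
--------
t=2: --------
--------
---^----
---**---
--------
--------
--------
t=3: --------
--------
---*>---
---**---
--------
--------
--------
t=4: --------
--------
---**---
---*v---
--------
--------
--------
t=5: --------
--------
---**---
---*->--
--------
--------
--------
t=6: --------
--------
---**---
---*-*--
-----v--
--------
--------
t=7: --------
--------
---**---
---*-*--
----<*--
--------
--------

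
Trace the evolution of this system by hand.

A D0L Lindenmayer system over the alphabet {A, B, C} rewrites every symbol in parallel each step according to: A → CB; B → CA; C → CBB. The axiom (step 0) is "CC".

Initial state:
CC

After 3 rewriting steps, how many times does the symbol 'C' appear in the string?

k=0  CC
k=1  CBBCBB
k=2  CBBCACACBBCACA
k=3  CBBCACACBBCBCBBCBCBBCACACBBCBCBBCB

14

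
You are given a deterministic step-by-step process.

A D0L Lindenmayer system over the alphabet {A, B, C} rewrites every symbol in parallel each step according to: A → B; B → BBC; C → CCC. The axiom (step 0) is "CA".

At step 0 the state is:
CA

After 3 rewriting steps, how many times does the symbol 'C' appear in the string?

32

0) CA
1) CCCB
2) CCCCCCCCCBBC
3) CCCCCCCCCCCCCCCCCCCCCCCCCCCBBCBBCCCC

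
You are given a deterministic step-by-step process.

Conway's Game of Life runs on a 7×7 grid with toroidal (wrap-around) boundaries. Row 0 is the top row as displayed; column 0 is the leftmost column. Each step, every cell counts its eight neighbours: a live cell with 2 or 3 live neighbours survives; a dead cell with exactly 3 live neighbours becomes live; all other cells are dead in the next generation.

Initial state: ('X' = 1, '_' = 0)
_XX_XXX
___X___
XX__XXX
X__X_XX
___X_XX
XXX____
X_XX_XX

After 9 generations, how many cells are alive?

t=0: _XX_XXX
___X___
XX__XXX
X__X_XX
___X_XX
XXX____
X_XX_XX
t=1: _X_____
___X___
_XXX___
_XXX___
___X_X_
_______
_______
t=2: _______
_X_X___
_X__X__
_X_____
___XX__
_______
_______
t=3: _______
__X____
XX_____
__XXX__
_______
_______
_______
t=4: _______
_X_____
_X_____
_XXX___
___X___
_______
_______
t=5: _______
_______
XX_____
_X_X___
___X___
_______
_______
t=6: _______
_______
XXX____
XX_____
__X____
_______
_______
t=7: _______
_X_____
X_X____
X______
_X_____
_______
_______
t=8: _______
_X_____
X______
X______
_______
_______
_______
t=9: _______
_______
XX_____
_______
_______
_______
_______

2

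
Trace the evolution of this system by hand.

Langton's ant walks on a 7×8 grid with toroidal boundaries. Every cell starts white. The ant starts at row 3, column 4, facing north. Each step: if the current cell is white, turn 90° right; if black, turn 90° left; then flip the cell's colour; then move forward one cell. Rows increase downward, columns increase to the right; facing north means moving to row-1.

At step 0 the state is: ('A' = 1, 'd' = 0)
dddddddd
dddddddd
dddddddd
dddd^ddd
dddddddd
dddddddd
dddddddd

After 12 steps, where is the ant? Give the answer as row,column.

3,2

t=0: dddddddd
dddddddd
dddddddd
dddd^ddd
dddddddd
dddddddd
dddddddd
t=1: dddddddd
dddddddd
dddddddd
ddddA>dd
dddddddd
dddddddd
dddddddd
t=2: dddddddd
dddddddd
dddddddd
ddddAAdd
dddddvdd
dddddddd
dddddddd
t=3: dddddddd
dddddddd
dddddddd
ddddAAdd
dddd<Add
dddddddd
dddddddd
t=4: dddddddd
dddddddd
dddddddd
dddd^Add
ddddAAdd
dddddddd
dddddddd
t=5: dddddddd
dddddddd
dddddddd
ddd<dAdd
ddddAAdd
dddddddd
dddddddd
t=6: dddddddd
dddddddd
ddd^dddd
dddAdAdd
ddddAAdd
dddddddd
dddddddd
t=7: dddddddd
dddddddd
dddA>ddd
dddAdAdd
ddddAAdd
dddddddd
dddddddd
t=8: dddddddd
dddddddd
dddAAddd
dddAvAdd
ddddAAdd
dddddddd
dddddddd
t=9: dddddddd
dddddddd
dddAAddd
ddd<AAdd
ddddAAdd
dddddddd
dddddddd
t=10: dddddddd
dddddddd
dddAAddd
ddddAAdd
dddvAAdd
dddddddd
dddddddd
t=11: dddddddd
dddddddd
dddAAddd
ddddAAdd
dd<AAAdd
dddddddd
dddddddd
t=12: dddddddd
dddddddd
dddAAddd
dd^dAAdd
ddAAAAdd
dddddddd
dddddddd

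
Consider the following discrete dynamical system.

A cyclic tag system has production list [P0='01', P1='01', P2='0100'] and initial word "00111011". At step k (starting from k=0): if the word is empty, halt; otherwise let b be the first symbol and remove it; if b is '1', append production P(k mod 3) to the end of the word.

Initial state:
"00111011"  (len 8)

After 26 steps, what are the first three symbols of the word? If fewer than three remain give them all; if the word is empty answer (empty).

[0] "00111011"  (len 8)
[1] "0111011"  (len 7)
[2] "111011"  (len 6)
[3] "110110100"  (len 9)
[4] "1011010001"  (len 10)
[5] "01101000101"  (len 11)
[6] "1101000101"  (len 10)
[7] "10100010101"  (len 11)
[8] "010001010101"  (len 12)
[9] "10001010101"  (len 11)
[10] "000101010101"  (len 12)
[11] "00101010101"  (len 11)
[12] "0101010101"  (len 10)
[13] "101010101"  (len 9)
[14] "0101010101"  (len 10)
[15] "101010101"  (len 9)
[16] "0101010101"  (len 10)
[17] "101010101"  (len 9)
[18] "010101010100"  (len 12)
[19] "10101010100"  (len 11)
[20] "010101010001"  (len 12)
[21] "10101010001"  (len 11)
[22] "010101000101"  (len 12)
[23] "10101000101"  (len 11)
[24] "01010001010100"  (len 14)
[25] "1010001010100"  (len 13)
[26] "01000101010001"  (len 14)

010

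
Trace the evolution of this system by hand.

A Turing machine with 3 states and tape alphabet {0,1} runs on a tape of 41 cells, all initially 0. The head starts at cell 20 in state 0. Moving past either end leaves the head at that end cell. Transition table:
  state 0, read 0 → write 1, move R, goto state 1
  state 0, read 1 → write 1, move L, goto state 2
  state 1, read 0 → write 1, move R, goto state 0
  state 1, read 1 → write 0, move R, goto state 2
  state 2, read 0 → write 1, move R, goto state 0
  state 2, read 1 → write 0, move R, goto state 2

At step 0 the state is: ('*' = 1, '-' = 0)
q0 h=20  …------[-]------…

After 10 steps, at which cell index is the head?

k=0  q0 h=20  …------[-]------…
k=1  q1 h=21  …-----*[-]------…
k=2  q0 h=22  …----**[-]------…
k=3  q1 h=23  …---***[-]------…
k=4  q0 h=24  …--****[-]------…
k=5  q1 h=25  …-*****[-]------…
k=6  q0 h=26  …******[-]------…
k=7  q1 h=27  …******[-]------…
k=8  q0 h=28  …******[-]------…
k=9  q1 h=29  …******[-]------…
k=10  q0 h=30  …******[-]------…

30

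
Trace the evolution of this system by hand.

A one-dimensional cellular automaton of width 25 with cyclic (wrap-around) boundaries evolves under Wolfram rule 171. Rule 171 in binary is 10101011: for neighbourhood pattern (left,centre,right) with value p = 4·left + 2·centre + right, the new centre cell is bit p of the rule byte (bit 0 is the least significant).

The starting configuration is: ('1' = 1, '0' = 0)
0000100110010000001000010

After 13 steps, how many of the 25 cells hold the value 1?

15

[0] 0000100110010000001000010
[1] 1111001100100111110011100
[2] 1110011001001111100111001
[3] 1100110010011111001110011
[4] 1001100100111110011100111
[5] 0011001001111100111001111
[6] 0110010011111001110011110
[7] 1100100111110011100111100
[8] 1001001111100111001111001
[9] 0010011111001110011110011
[10] 0100111110011100111100110
[11] 1001111100111001111001100
[12] 0011111001110011110011001
[13] 0111110011100111100110010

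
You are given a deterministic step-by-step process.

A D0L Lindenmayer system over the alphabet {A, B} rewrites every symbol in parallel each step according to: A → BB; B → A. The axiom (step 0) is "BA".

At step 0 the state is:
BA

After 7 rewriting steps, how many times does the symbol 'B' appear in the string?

16

k=0  BA
k=1  ABB
k=2  BBAA
k=3  AABBBB
k=4  BBBBAAAA
k=5  AAAABBBBBBBB
k=6  BBBBBBBBAAAAAAAA
k=7  AAAAAAAABBBBBBBBBBBBBBBB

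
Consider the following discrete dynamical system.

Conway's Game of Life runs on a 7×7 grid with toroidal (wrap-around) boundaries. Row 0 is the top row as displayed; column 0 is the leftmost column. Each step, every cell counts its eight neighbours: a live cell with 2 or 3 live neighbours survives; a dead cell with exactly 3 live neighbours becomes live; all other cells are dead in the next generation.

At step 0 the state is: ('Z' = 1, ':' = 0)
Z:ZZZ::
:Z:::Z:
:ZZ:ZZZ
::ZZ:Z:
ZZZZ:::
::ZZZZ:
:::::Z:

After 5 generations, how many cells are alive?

gen 0: Z:ZZZ::
:Z:::Z:
:ZZ:ZZZ
::ZZ:Z:
ZZZZ:::
::ZZZZ:
:::::Z:
gen 1: :ZZZZZZ
:::::::
ZZ::::Z
:::::Z:
:::::ZZ
:::::ZZ
:Z:::ZZ
gen 2: :ZZZZ:Z
:::ZZ::
Z:::::Z
:::::Z:
::::Z::
::::Z::
:Z:Z:::
gen 3: ZZ:::Z:
:Z::Z:Z
::::ZZZ
:::::ZZ
::::ZZ:
:::ZZ::
ZZ:::Z:
gen 4: ::Z:ZZ:
:Z::Z::
::::Z::
:::::::
:::Z::Z
:::Z::Z
ZZZ::Z:
gen 5: Z:Z:ZZZ
::::Z::
:::::::
:::::::
:::::::
:Z:ZZZZ
ZZZ::Z:

15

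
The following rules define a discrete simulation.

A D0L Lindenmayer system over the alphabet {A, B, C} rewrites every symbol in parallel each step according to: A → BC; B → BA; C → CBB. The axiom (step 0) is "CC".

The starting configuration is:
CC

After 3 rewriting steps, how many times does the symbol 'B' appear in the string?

16

0) CC
1) CBBCBB
2) CBBBABACBBBABA
3) CBBBABABABCBABCCBBBABABABCBABC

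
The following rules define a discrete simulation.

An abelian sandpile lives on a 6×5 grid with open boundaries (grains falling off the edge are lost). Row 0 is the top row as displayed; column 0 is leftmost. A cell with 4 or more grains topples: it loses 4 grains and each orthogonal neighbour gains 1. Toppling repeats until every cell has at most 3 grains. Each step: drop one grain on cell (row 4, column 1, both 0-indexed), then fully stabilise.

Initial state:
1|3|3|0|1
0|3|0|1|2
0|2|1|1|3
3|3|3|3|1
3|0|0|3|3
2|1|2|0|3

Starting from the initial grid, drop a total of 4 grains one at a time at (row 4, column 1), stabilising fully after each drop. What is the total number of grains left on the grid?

50

0) 1|3|3|0|1
0|3|0|1|2
0|2|1|1|3
3|3|3|3|1
3|0|0|3|3
2|1|2|0|3
1) 1|3|3|0|1
0|3|0|1|2
0|2|1|1|3
3|3|3|3|1
3|1|0|3|3
2|1|2|0|3
2) 1|3|3|0|1
0|3|0|1|2
0|2|1|1|3
3|3|3|3|1
3|2|0|3|3
2|1|2|0|3
3) 1|3|3|0|1
0|3|0|1|2
0|2|1|1|3
3|3|3|3|1
3|3|0|3|3
2|1|2|0|3
4) 1|3|3|0|1
0|3|0|1|2
1|3|2|2|3
1|2|1|1|3
1|2|3|1|1
3|2|2|2|0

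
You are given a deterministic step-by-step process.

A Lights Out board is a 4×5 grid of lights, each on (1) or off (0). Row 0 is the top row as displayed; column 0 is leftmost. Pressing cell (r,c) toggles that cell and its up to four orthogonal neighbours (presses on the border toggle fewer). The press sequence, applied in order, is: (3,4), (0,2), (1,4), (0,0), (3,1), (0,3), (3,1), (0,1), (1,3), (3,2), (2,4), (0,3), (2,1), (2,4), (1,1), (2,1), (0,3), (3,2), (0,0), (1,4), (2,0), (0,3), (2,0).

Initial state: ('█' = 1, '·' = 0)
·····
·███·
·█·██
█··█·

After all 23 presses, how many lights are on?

7

t=0: ·····
·███·
·█·██
█··█·
t=1: ·····
·███·
·█·█·
█···█
t=2: ·███·
·█·█·
·█·█·
█···█
t=3: ·████
·█··█
·█·██
█···█
t=4: █·███
██··█
·█·██
█···█
t=5: █·███
██··█
···██
·██·█
t=6: █····
██·██
···██
·██·█
t=7: █····
██·██
·█·██
█···█
t=8: ·██··
█··██
·█·██
█···█
t=9: ·███·
█·█··
·█··█
█···█
t=10: ·███·
█·█··
·██·█
█████
t=11: ·███·
█·█·█
·███·
████·
t=12: ·█··█
█·███
·███·
████·
t=13: ·█··█
█████
█··█·
█·██·
t=14: ·█··█
████·
█···█
█·███
t=15: ····█
···█·
██··█
█·███
t=16: ····█
·█·█·
··█·█
█████
t=17: ··██·
·█···
··█·█
█████
t=18: ··██·
·█···
····█
█···█
t=19: ████·
██···
····█
█···█
t=20: █████
██·██
·····
█···█
t=21: █████
·█·██
██···
····█
t=22: ██···
·█··█
██···
····█
t=23: ██···
██··█
·····
█···█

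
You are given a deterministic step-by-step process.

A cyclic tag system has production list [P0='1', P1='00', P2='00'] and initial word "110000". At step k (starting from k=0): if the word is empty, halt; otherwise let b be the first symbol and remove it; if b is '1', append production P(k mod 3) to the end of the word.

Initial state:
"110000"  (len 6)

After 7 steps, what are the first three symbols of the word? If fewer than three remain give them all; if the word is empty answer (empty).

001

k=0  "110000"  (len 6)
k=1  "100001"  (len 6)
k=2  "0000100"  (len 7)
k=3  "000100"  (len 6)
k=4  "00100"  (len 5)
k=5  "0100"  (len 4)
k=6  "100"  (len 3)
k=7  "001"  (len 3)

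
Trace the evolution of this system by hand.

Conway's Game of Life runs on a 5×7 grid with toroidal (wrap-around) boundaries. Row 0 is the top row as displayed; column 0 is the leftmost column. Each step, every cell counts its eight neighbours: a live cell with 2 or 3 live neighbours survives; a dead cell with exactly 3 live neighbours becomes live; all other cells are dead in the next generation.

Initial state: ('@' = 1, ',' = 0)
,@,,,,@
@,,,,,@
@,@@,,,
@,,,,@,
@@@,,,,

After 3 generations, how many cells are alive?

gen 0: ,@,,,,@
@,,,,,@
@,@@,,,
@,,,,@,
@@@,,,,
gen 1: ,,@,,,@
,,@,,,@
@,,,,,,
@,,@,,,
,,@,,,,
gen 2: ,@@@,,,
@@,,,,@
@@,,,,@
,@,,,,,
,@@@,,,
gen 3: ,,,@,,,
,,,,,,@
,,@,,,@
,,,,,,,
@,,@,,,

6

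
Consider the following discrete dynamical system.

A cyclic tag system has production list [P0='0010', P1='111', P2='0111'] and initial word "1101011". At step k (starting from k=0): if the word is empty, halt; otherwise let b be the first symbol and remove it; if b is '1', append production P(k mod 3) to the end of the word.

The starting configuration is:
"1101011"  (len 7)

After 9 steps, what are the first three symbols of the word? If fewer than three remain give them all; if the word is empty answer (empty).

gen 0: "1101011"  (len 7)
gen 1: "1010110010"  (len 10)
gen 2: "010110010111"  (len 12)
gen 3: "10110010111"  (len 11)
gen 4: "01100101110010"  (len 14)
gen 5: "1100101110010"  (len 13)
gen 6: "1001011100100111"  (len 16)
gen 7: "0010111001001110010"  (len 19)
gen 8: "010111001001110010"  (len 18)
gen 9: "10111001001110010"  (len 17)

101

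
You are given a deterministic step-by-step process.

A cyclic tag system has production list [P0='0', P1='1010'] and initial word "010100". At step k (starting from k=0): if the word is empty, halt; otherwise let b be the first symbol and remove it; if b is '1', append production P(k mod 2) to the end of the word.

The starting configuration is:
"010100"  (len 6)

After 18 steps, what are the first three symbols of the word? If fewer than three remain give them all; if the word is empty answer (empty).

step 0: "010100"  (len 6)
step 1: "10100"  (len 5)
step 2: "01001010"  (len 8)
step 3: "1001010"  (len 7)
step 4: "0010101010"  (len 10)
step 5: "010101010"  (len 9)
step 6: "10101010"  (len 8)
step 7: "01010100"  (len 8)
step 8: "1010100"  (len 7)
step 9: "0101000"  (len 7)
step 10: "101000"  (len 6)
step 11: "010000"  (len 6)
step 12: "10000"  (len 5)
step 13: "00000"  (len 5)
step 14: "0000"  (len 4)
step 15: "000"  (len 3)
step 16: "00"  (len 2)
step 17: "0"  (len 1)
step 18: (halted — word empty)

(empty)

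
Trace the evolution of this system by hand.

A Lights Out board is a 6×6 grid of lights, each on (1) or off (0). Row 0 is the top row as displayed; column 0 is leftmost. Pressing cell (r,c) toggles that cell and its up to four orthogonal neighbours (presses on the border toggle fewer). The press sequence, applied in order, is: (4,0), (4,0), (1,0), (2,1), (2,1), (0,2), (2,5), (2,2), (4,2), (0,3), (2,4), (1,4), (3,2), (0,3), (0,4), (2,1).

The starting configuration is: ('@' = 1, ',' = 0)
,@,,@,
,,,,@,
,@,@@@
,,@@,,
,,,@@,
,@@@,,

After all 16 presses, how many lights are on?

16

0) ,@,,@,
,,,,@,
,@,@@@
,,@@,,
,,,@@,
,@@@,,
1) ,@,,@,
,,,,@,
,@,@@@
@,@@,,
@@,@@,
@@@@,,
2) ,@,,@,
,,,,@,
,@,@@@
,,@@,,
,,,@@,
,@@@,,
3) @@,,@,
@@,,@,
@@,@@@
,,@@,,
,,,@@,
,@@@,,
4) @@,,@,
@,,,@,
,,@@@@
,@@@,,
,,,@@,
,@@@,,
5) @@,,@,
@@,,@,
@@,@@@
,,@@,,
,,,@@,
,@@@,,
6) @,@@@,
@@@,@,
@@,@@@
,,@@,,
,,,@@,
,@@@,,
7) @,@@@,
@@@,@@
@@,@,,
,,@@,@
,,,@@,
,@@@,,
8) @,@@@,
@@,,@@
@,@,,,
,,,@,@
,,,@@,
,@@@,,
9) @,@@@,
@@,,@@
@,@,,,
,,@@,@
,@@,@,
,@,@,,
10) @,,,,,
@@,@@@
@,@,,,
,,@@,@
,@@,@,
,@,@,,
11) @,,,,,
@@,@,@
@,@@@@
,,@@@@
,@@,@,
,@,@,,
12) @,,,@,
@@,,@,
@,@@,@
,,@@@@
,@@,@,
,@,@,,
13) @,,,@,
@@,,@,
@,,@,@
,@,,@@
,@,,@,
,@,@,,
14) @,@@,,
@@,@@,
@,,@,@
,@,,@@
,@,,@,
,@,@,,
15) @,@,@@
@@,@,,
@,,@,@
,@,,@@
,@,,@,
,@,@,,
16) @,@,@@
@,,@,,
,@@@,@
,,,,@@
,@,,@,
,@,@,,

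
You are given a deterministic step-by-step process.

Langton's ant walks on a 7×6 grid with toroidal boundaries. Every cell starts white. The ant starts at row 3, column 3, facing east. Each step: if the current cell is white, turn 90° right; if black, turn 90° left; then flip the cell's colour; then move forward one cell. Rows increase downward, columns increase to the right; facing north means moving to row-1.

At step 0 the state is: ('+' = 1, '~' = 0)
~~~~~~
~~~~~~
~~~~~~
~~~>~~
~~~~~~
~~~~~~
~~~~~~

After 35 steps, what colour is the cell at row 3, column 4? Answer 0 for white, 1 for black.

t=0: ~~~~~~
~~~~~~
~~~~~~
~~~>~~
~~~~~~
~~~~~~
~~~~~~
t=1: ~~~~~~
~~~~~~
~~~~~~
~~~+~~
~~~v~~
~~~~~~
~~~~~~
t=2: ~~~~~~
~~~~~~
~~~~~~
~~~+~~
~~<+~~
~~~~~~
~~~~~~
t=3: ~~~~~~
~~~~~~
~~~~~~
~~^+~~
~~++~~
~~~~~~
~~~~~~
t=4: ~~~~~~
~~~~~~
~~~~~~
~~+>~~
~~++~~
~~~~~~
~~~~~~
t=5: ~~~~~~
~~~~~~
~~~^~~
~~+~~~
~~++~~
~~~~~~
~~~~~~
t=6: ~~~~~~
~~~~~~
~~~+>~
~~+~~~
~~++~~
~~~~~~
~~~~~~
t=7: ~~~~~~
~~~~~~
~~~++~
~~+~v~
~~++~~
~~~~~~
~~~~~~
t=8: ~~~~~~
~~~~~~
~~~++~
~~+<+~
~~++~~
~~~~~~
~~~~~~
t=9: ~~~~~~
~~~~~~
~~~^+~
~~+++~
~~++~~
~~~~~~
~~~~~~
t=10: ~~~~~~
~~~~~~
~~<~+~
~~+++~
~~++~~
~~~~~~
~~~~~~
t=11: ~~~~~~
~~^~~~
~~+~+~
~~+++~
~~++~~
~~~~~~
~~~~~~
t=12: ~~~~~~
~~+>~~
~~+~+~
~~+++~
~~++~~
~~~~~~
~~~~~~
t=13: ~~~~~~
~~++~~
~~+v+~
~~+++~
~~++~~
~~~~~~
~~~~~~
t=14: ~~~~~~
~~++~~
~~<++~
~~+++~
~~++~~
~~~~~~
~~~~~~
t=15: ~~~~~~
~~++~~
~~~++~
~~v++~
~~++~~
~~~~~~
~~~~~~
t=16: ~~~~~~
~~++~~
~~~++~
~~~>+~
~~++~~
~~~~~~
~~~~~~
t=17: ~~~~~~
~~++~~
~~~^+~
~~~~+~
~~++~~
~~~~~~
~~~~~~
t=18: ~~~~~~
~~++~~
~~<~+~
~~~~+~
~~++~~
~~~~~~
~~~~~~
t=19: ~~~~~~
~~^+~~
~~+~+~
~~~~+~
~~++~~
~~~~~~
~~~~~~
t=20: ~~~~~~
~<~+~~
~~+~+~
~~~~+~
~~++~~
~~~~~~
~~~~~~
t=21: ~^~~~~
~+~+~~
~~+~+~
~~~~+~
~~++~~
~~~~~~
~~~~~~
t=22: ~+>~~~
~+~+~~
~~+~+~
~~~~+~
~~++~~
~~~~~~
~~~~~~
t=23: ~++~~~
~+v+~~
~~+~+~
~~~~+~
~~++~~
~~~~~~
~~~~~~
t=24: ~++~~~
~<++~~
~~+~+~
~~~~+~
~~++~~
~~~~~~
~~~~~~
t=25: ~++~~~
~~++~~
~v+~+~
~~~~+~
~~++~~
~~~~~~
~~~~~~
t=26: ~++~~~
~~++~~
<++~+~
~~~~+~
~~++~~
~~~~~~
~~~~~~
t=27: ~++~~~
^~++~~
+++~+~
~~~~+~
~~++~~
~~~~~~
~~~~~~
t=28: ~++~~~
+>++~~
+++~+~
~~~~+~
~~++~~
~~~~~~
~~~~~~
t=29: ~++~~~
++++~~
+v+~+~
~~~~+~
~~++~~
~~~~~~
~~~~~~
t=30: ~++~~~
++++~~
+~>~+~
~~~~+~
~~++~~
~~~~~~
~~~~~~
t=31: ~++~~~
++^+~~
+~~~+~
~~~~+~
~~++~~
~~~~~~
~~~~~~
t=32: ~++~~~
+<~+~~
+~~~+~
~~~~+~
~~++~~
~~~~~~
~~~~~~
t=33: ~++~~~
+~~+~~
+v~~+~
~~~~+~
~~++~~
~~~~~~
~~~~~~
t=34: ~++~~~
+~~+~~
<+~~+~
~~~~+~
~~++~~
~~~~~~
~~~~~~
t=35: ~++~~~
+~~+~~
~+~~+~
v~~~+~
~~++~~
~~~~~~
~~~~~~

1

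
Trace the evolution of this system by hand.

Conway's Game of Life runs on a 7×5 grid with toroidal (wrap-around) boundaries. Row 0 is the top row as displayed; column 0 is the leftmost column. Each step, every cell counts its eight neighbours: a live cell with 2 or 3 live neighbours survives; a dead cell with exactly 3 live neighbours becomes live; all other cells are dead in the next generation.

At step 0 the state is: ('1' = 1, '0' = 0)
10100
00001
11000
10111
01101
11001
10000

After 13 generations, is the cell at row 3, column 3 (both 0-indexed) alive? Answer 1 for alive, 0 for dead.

0

[0] 10100
00001
11000
10111
01101
11001
10000
[1] 11001
00001
01100
00000
00000
00111
00000
[2] 10001
00111
00000
00000
00010
00010
01100
[3] 10001
10011
00010
00000
00000
00010
11111
[4] 00000
10010
00010
00000
00000
11010
01100
[5] 01100
00001
00001
00000
00000
11000
11100
[6] 00110
10010
00000
00000
00000
10100
00000
[7] 00111
00111
00000
00000
00000
00000
01110
[8] 10000
00101
00010
00000
00000
00100
01001
[9] 11011
00011
00010
00000
00000
00000
11000
[10] 01010
00000
00011
00000
00000
00000
01100
[11] 01000
00111
00000
00000
00000
00000
01100
[12] 11000
00110
00010
00000
00000
00000
01100
[13] 10010
01111
00110
00000
00000
00000
11100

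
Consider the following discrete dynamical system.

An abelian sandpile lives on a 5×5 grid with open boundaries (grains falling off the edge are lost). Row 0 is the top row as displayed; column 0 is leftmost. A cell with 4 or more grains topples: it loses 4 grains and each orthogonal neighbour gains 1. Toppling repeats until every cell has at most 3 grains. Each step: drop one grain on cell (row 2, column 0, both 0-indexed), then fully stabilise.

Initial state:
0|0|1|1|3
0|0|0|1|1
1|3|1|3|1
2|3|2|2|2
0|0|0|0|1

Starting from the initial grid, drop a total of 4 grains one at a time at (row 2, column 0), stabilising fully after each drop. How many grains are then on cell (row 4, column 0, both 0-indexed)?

step 0: 0|0|1|1|3
0|0|0|1|1
1|3|1|3|1
2|3|2|2|2
0|0|0|0|1
step 1: 0|0|1|1|3
0|0|0|1|1
2|3|1|3|1
2|3|2|2|2
0|0|0|0|1
step 2: 0|0|1|1|3
0|0|0|1|1
3|3|1|3|1
2|3|2|2|2
0|0|0|0|1
step 3: 0|0|1|1|3
1|1|0|1|1
2|1|2|3|1
0|1|3|2|2
1|1|0|0|1
step 4: 0|0|1|1|3
1|1|0|1|1
3|1|2|3|1
0|1|3|2|2
1|1|0|0|1

1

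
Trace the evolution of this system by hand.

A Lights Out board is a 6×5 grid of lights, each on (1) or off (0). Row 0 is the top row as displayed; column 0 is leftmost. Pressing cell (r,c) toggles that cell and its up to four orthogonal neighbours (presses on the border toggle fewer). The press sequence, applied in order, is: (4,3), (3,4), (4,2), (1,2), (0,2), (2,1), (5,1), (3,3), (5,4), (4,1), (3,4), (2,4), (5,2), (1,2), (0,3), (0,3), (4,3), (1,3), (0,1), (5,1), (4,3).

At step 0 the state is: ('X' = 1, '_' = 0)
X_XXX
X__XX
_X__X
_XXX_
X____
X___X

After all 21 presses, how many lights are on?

0) X_XXX
X__XX
_X__X
_XXX_
X____
X___X
1) X_XXX
X__XX
_X__X
_XX__
X_XXX
X__XX
2) X_XXX
X__XX
_X___
_XXXX
X_XX_
X__XX
3) X_XXX
X__XX
_X___
_X_XX
XX___
X_XXX
4) X__XX
XXX_X
_XX__
_X_XX
XX___
X_XXX
5) XXX_X
XX__X
_XX__
_X_XX
XX___
X_XXX
6) XXX_X
X___X
X____
___XX
XX___
X_XXX
7) XXX_X
X___X
X____
___XX
X____
_X_XX
8) XXX_X
X___X
X__X_
__X__
X__X_
_X_XX
9) XXX_X
X___X
X__X_
__X__
X__XX
_X___
10) XXX_X
X___X
X__X_
_XX__
_XXXX
_____
11) XXX_X
X___X
X__XX
_XXXX
_XXX_
_____
12) XXX_X
X____
X____
_XXX_
_XXX_
_____
13) XXX_X
X____
X____
_XXX_
_X_X_
_XXX_
14) XX__X
XXXX_
X_X__
_XXX_
_X_X_
_XXX_
15) XXXX_
XXX__
X_X__
_XXX_
_X_X_
_XXX_
16) XX__X
XXXX_
X_X__
_XXX_
_X_X_
_XXX_
17) XX__X
XXXX_
X_X__
_XX__
_XX_X
_XX__
18) XX_XX
XX__X
X_XX_
_XX__
_XX_X
_XX__
19) __XXX
X___X
X_XX_
_XX__
_XX_X
_XX__
20) __XXX
X___X
X_XX_
_XX__
__X_X
X____
21) __XXX
X___X
X_XX_
_XXX_
___X_
X__X_

14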